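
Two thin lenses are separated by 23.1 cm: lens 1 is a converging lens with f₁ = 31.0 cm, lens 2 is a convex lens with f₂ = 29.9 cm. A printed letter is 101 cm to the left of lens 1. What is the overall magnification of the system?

Lens 1: 1/d_i1 = 1/(31.0) − 1/(101) = 0.02236, so d_i1 = 44.73 cm; m₁ = −d_i1/d_o1 = -0.4429.
d_o2 = 23.1 − (44.73) = -21.63 cm (virtual object).
Lens 2: 1/d_i2 = 1/(29.9) − 1/(-21.63) = 0.07968, so d_i2 = 12.55 cm; m₂ = −d_i2/d_o2 = +0.5802.
m = m₁·m₂ = (-0.4429)(+0.5802) = -0.257.

m = -0.257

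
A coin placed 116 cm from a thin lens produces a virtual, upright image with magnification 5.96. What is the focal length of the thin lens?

m = −d_i/d_o ⇒ d_i = −m·d_o = −(+5.96)·(116) = -691.4 cm.
1/f = 1/d_o + 1/d_i = 1/(116) + 1/(-691.4) = 0.007174, so f = 139 cm.
Since f is positive, the thin lens is converging.

f = 139 cm (converging)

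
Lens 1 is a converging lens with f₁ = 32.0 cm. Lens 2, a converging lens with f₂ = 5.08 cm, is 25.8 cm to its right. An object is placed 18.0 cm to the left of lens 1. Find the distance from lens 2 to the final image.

Lens 1: 1/d_i1 = 1/f₁ − 1/d_o1 = 1/(32.0) − 1/(18.0) = -0.02431, so d_i1 = -41.14 cm.
The intermediate image is 41.14 cm to the left of lens 1 (virtual), which is 25.8 − (-41.14) = 66.94 cm to the left of lens 2, so d_o2 = +66.94 cm.
Lens 2: 1/d_i2 = 1/f₂ − 1/d_o2 = 1/(5.08) − 1/(66.94) = 0.1819, so d_i2 = 5.50 cm.
The final image is real, 5.50 cm to the right of lens 2 (overall magnification ≈ -0.19).

5.50 cm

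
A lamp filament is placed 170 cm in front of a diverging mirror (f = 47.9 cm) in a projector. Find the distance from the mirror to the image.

37.4 cm

For a diverging mirror, f = -47.9 cm.
Mirror equation: 1/q = 1/f − 1/p = 1/(-47.90) − 1/(170) = -0.02088 − 0.005882 = -0.02676, so q = -37.4 cm.
The image is virtual, upright and reduced, behind the mirror.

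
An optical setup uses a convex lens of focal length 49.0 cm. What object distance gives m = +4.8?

38.8 cm

m = −d_i/d_o ⇒ d_i = −m·d_o.
1/f = 1/d_o + 1/d_i = 1/d_o − 1/(m·d_o) = (1 − 1/m)/d_o, so d_o = f(1 − 1/m) = (49.00)(1 − 1/(+4.8)) = 38.8 cm.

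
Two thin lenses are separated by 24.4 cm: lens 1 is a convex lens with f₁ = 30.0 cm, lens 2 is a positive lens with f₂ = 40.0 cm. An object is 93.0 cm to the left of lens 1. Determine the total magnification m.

Lens 1: 1/d_i1 = 1/(30.0) − 1/(93.0) = 0.02258, so d_i1 = 44.29 cm; m₁ = −d_i1/d_o1 = -0.4762.
d_o2 = 24.4 − (44.29) = -19.89 cm (virtual object).
Lens 2: 1/d_i2 = 1/(40.0) − 1/(-19.89) = 0.07528, so d_i2 = 13.28 cm; m₂ = −d_i2/d_o2 = +0.6679.
m = m₁·m₂ = (-0.4762)(+0.6679) = -0.318.

m = -0.318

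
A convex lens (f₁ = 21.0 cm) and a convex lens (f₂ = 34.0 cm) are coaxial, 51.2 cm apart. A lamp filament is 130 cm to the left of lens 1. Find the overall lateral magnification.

Lens 1: 1/d_i1 = 1/(21.0) − 1/(130) = 0.03993, so d_i1 = 25.05 cm; m₁ = −d_i1/d_o1 = -0.1927.
d_o2 = 51.2 − (25.05) = 26.15 cm.
Lens 2: 1/d_i2 = 1/(34.0) − 1/(26.15) = -0.008829, so d_i2 = -113.3 cm; m₂ = −d_i2/d_o2 = +4.331.
m = m₁·m₂ = (-0.1927)(+4.331) = -0.835.

m = -0.835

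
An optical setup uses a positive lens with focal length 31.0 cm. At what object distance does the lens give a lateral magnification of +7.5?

m = −d_i/d_o ⇒ d_i = −m·d_o.
1/f = 1/d_o + 1/d_i = 1/d_o − 1/(m·d_o) = (1 − 1/m)/d_o, so d_o = f(1 − 1/m) = (31.00)(1 − 1/(+7.5)) = 26.9 cm.

26.9 cm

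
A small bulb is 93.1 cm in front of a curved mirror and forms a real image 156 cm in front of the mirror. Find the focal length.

f = 58.3 cm (concave)

Real image ⇒ d_i = +156 cm.
1/f = 1/d_o + 1/d_i = 1/(93.1) + 1/(156) = 0.01715, so f = 58.3 cm.
Since f is positive, the curved mirror is concave.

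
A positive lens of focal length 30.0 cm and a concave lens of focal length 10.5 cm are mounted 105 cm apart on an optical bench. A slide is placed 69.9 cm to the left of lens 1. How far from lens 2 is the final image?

8.75 cm

Lens 1: 1/d_i1 = 1/f₁ − 1/d_o1 = 1/(30.0) − 1/(69.9) = 0.01903, so d_i1 = 52.56 cm.
The intermediate image is 52.56 cm to the right of lens 1, which is 105 − (52.56) = 52.44 cm to the left of lens 2, so d_o2 = +52.44 cm.
Lens 2 is diverging, so f₂ = −10.5 cm.
Lens 2: 1/d_i2 = 1/f₂ − 1/d_o2 = 1/(-10.5) − 1/(52.44) = -0.1143, so d_i2 = -8.75 cm.
The final image is virtual, 8.75 cm to the left of lens 2 (overall magnification ≈ -0.13).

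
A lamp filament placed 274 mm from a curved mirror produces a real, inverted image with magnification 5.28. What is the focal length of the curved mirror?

m = −d_i/d_o ⇒ d_i = −m·d_o = −(-5.28)·(274) = 1447 mm.
1/f = 1/d_o + 1/d_i = 1/(274) + 1/(1447) = 0.004341, so f = 230 mm.
Since f is positive, the curved mirror is concave.

f = 230 mm (concave)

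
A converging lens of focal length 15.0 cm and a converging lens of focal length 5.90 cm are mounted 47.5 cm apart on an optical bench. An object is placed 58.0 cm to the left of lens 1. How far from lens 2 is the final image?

Lens 1: 1/d_i1 = 1/f₁ − 1/d_o1 = 1/(15.0) − 1/(58.0) = 0.04943, so d_i1 = 20.23 cm.
The intermediate image is 20.23 cm to the right of lens 1, which is 47.5 − (20.23) = 27.27 cm to the left of lens 2, so d_o2 = +27.27 cm.
Lens 2: 1/d_i2 = 1/f₂ − 1/d_o2 = 1/(5.90) − 1/(27.27) = 0.1328, so d_i2 = 7.53 cm.
The final image is real, 7.53 cm to the right of lens 2 (overall magnification ≈ 0.096).

7.53 cm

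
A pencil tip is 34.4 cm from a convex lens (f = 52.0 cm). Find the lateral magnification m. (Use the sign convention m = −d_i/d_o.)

m = +2.95

1/d_i = 1/f − 1/d_o = 1/(52.00) − 1/(34.4) = -0.009839, so d_i = -101.6 cm.
m = −d_i/d_o = −(-101.6)/(34.4) = +2.95.
The image is virtual, upright and enlarged, on the same side as the object.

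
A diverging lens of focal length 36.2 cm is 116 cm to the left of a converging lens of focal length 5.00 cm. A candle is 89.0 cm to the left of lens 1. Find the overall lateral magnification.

f₁ = −36.2 cm (diverging).
Lens 1: 1/d_i1 = 1/(-36.2) − 1/(89.0) = -0.03886, so d_i1 = -25.73 cm; m₁ = −d_i1/d_o1 = +0.2891.
d_o2 = 116 − (-25.73) = 141.7 cm.
Lens 2: 1/d_i2 = 1/(5.00) − 1/(141.7) = 0.1929, so d_i2 = 5.183 cm; m₂ = −d_i2/d_o2 = -0.03658.
m = m₁·m₂ = (+0.2891)(-0.03658) = -0.0106.

m = -0.0106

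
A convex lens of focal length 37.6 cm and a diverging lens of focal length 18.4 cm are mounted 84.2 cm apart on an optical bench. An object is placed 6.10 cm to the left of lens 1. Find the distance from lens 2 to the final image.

Lens 1: 1/d_i1 = 1/f₁ − 1/d_o1 = 1/(37.6) − 1/(6.10) = -0.1373, so d_i1 = -7.281 cm.
The intermediate image is 7.281 cm to the left of lens 1 (virtual), which is 84.2 − (-7.281) = 91.48 cm to the left of lens 2, so d_o2 = +91.48 cm.
Lens 2 is diverging, so f₂ = −18.4 cm.
Lens 2: 1/d_i2 = 1/f₂ − 1/d_o2 = 1/(-18.4) − 1/(91.48) = -0.06528, so d_i2 = -15.3 cm.
The final image is virtual, 15.3 cm to the left of lens 2 (overall magnification ≈ 0.20).

15.3 cm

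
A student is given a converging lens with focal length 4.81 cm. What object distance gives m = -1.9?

m = −d_i/d_o ⇒ d_i = −m·d_o.
1/f = 1/d_o + 1/d_i = 1/d_o − 1/(m·d_o) = (1 − 1/m)/d_o, so d_o = f(1 − 1/m) = (4.810)(1 − 1/(-1.9)) = 7.34 cm.

7.34 cm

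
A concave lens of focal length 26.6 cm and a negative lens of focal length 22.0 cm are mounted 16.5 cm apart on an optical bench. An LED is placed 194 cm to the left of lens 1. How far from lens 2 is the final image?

Lens 1 is diverging, so f₁ = −26.6 cm.
Lens 1: 1/d_i1 = 1/f₁ − 1/d_o1 = 1/(-26.6) − 1/(194) = -0.04275, so d_i1 = -23.39 cm.
The intermediate image is 23.39 cm to the left of lens 1 (virtual), which is 16.5 − (-23.39) = 39.89 cm to the left of lens 2, so d_o2 = +39.89 cm.
Lens 2 is diverging, so f₂ = −22.0 cm.
Lens 2: 1/d_i2 = 1/f₂ − 1/d_o2 = 1/(-22.0) − 1/(39.89) = -0.07052, so d_i2 = -14.2 cm.
The final image is virtual, 14.2 cm to the left of lens 2 (overall magnification ≈ 0.043).

14.2 cm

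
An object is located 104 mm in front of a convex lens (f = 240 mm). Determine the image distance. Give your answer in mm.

Thin-lens equation: 1/q = 1/f − 1/p = 1/(240.0) − 1/(104) = 0.004167 − 0.009615 = -0.005449, so q = -184 mm.
The image is virtual, upright and enlarged, on the same side as the object.

184 mm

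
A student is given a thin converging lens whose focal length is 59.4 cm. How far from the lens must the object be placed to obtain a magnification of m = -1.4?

102 cm

m = −d_i/d_o ⇒ d_i = −m·d_o.
1/f = 1/d_o + 1/d_i = 1/d_o − 1/(m·d_o) = (1 − 1/m)/d_o, so d_o = f(1 − 1/m) = (59.40)(1 − 1/(-1.4)) = 102 cm.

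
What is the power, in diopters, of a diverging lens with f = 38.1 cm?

P = -2.62 D

For a diverging lens, f = −38.1 cm.
f = -38.1 cm = -0.381 m.
P = 1/f = 1/(-0.381 m) = -2.62 D.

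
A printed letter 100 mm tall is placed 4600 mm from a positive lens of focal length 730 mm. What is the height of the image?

18.9 mm

1/d_i = 1/f − 1/d_o = 1/(730.0) − 1/(4600) = 0.001152, so d_i = 867.7 mm.
m = −d_i/d_o = -0.1886.
|h_i| = |m|·h_o = 0.1886 × 100 = 18.9 mm. The image is real, inverted and reduced, on the far side of the lens.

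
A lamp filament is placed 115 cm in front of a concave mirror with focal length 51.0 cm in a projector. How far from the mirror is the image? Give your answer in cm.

91.6 cm

Mirror equation: 1/v = 1/f − 1/u = 1/(51.00) − 1/(115) = 0.01961 − 0.008696 = 0.01091, so v = 91.6 cm.
The image is real, inverted and reduced, in front of the mirror.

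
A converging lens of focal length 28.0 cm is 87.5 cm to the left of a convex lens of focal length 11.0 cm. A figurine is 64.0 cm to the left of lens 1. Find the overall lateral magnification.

m = +0.320

Lens 1: 1/d_i1 = 1/(28.0) − 1/(64.0) = 0.02009, so d_i1 = 49.78 cm; m₁ = −d_i1/d_o1 = -0.7778.
d_o2 = 87.5 − (49.78) = 37.72 cm.
Lens 2: 1/d_i2 = 1/(11.0) − 1/(37.72) = 0.06440, so d_i2 = 15.53 cm; m₂ = −d_i2/d_o2 = -0.4117.
m = m₁·m₂ = (-0.7778)(-0.4117) = +0.320.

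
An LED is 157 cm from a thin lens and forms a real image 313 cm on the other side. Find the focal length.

f = 105 cm (converging)

Real image ⇒ d_i = +313 cm.
1/f = 1/d_o + 1/d_i = 1/(157) + 1/(313) = 0.009564, so f = 105 cm.
Since f is positive, the thin lens is converging.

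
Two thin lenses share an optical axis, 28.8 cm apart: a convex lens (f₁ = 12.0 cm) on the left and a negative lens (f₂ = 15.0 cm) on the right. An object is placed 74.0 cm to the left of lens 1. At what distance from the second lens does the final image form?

Lens 1: 1/d_i1 = 1/f₁ − 1/d_o1 = 1/(12.0) − 1/(74.0) = 0.06982, so d_i1 = 14.32 cm.
The intermediate image is 14.32 cm to the right of lens 1, which is 28.8 − (14.32) = 14.48 cm to the left of lens 2, so d_o2 = +14.48 cm.
Lens 2 is diverging, so f₂ = −15.0 cm.
Lens 2: 1/d_i2 = 1/f₂ − 1/d_o2 = 1/(-15.0) − 1/(14.48) = -0.1357, so d_i2 = -7.37 cm.
The final image is virtual, 7.37 cm to the left of lens 2 (overall magnification ≈ -0.098).

7.37 cm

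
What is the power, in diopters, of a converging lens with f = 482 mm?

P = +2.07 D

f = 48.2 cm = 0.482 m.
P = 1/f = 1/(0.482 m) = +2.07 D.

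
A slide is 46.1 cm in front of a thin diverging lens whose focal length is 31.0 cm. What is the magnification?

m = +0.402

For a diverging lens, f = -31.0 cm.
1/d_i = 1/f − 1/d_o = 1/(-31.00) − 1/(46.1) = -0.05395, so d_i = -18.54 cm.
m = −d_i/d_o = −(-18.54)/(46.1) = +0.402.
The image is virtual, upright and reduced, on the same side as the object.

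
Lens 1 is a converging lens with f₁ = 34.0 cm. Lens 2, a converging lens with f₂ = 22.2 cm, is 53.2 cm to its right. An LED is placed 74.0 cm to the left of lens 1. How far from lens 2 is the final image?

Lens 1: 1/d_i1 = 1/f₁ − 1/d_o1 = 1/(34.0) − 1/(74.0) = 0.01590, so d_i1 = 62.90 cm.
The intermediate image is 62.90 cm to the right of lens 1, which lies 9.700 cm to the right of lens 2 — a virtual object — so d_o2 = −9.700 cm.
Lens 2: 1/d_i2 = 1/f₂ − 1/d_o2 = 1/(22.2) − 1/(-9.700) = 0.1481, so d_i2 = 6.75 cm.
The final image is real, 6.75 cm to the right of lens 2 (overall magnification ≈ -0.59).

6.75 cm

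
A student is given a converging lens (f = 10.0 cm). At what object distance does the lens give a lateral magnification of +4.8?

7.92 cm

m = −d_i/d_o ⇒ d_i = −m·d_o.
1/f = 1/d_o + 1/d_i = 1/d_o − 1/(m·d_o) = (1 − 1/m)/d_o, so d_o = f(1 − 1/m) = (10.00)(1 − 1/(+4.8)) = 7.92 cm.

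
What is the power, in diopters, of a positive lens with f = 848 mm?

P = +1.18 D

f = 84.8 cm = 0.848 m.
P = 1/f = 1/(0.848 m) = +1.18 D.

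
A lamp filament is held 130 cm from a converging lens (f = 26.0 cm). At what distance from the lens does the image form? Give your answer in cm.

Thin-lens equation: 1/s_i = 1/f − 1/s_o = 1/(26.00) − 1/(130) = 0.03846 − 0.007692 = 0.03077, so s_i = 32.5 cm.
The image is real, inverted and reduced, on the far side of the lens.

32.5 cm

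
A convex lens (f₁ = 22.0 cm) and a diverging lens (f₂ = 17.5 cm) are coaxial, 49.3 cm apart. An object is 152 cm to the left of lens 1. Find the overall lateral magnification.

Lens 1: 1/d_i1 = 1/(22.0) − 1/(152) = 0.03888, so d_i1 = 25.72 cm; m₁ = −d_i1/d_o1 = -0.1692.
d_o2 = 49.3 − (25.72) = 23.58 cm.
f₂ = −17.5 cm (diverging).
Lens 2: 1/d_i2 = 1/(-17.5) − 1/(23.58) = -0.09955, so d_i2 = -10.05 cm; m₂ = −d_i2/d_o2 = +0.4260.
m = m₁·m₂ = (-0.1692)(+0.4260) = -0.0721.

m = -0.0721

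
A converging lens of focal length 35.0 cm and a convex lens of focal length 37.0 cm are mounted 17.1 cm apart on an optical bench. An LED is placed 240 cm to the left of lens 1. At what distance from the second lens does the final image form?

14.5 cm

Lens 1: 1/d_i1 = 1/f₁ − 1/d_o1 = 1/(35.0) − 1/(240) = 0.02440, so d_i1 = 40.98 cm.
The intermediate image is 40.98 cm to the right of lens 1, which lies 23.88 cm to the right of lens 2 — a virtual object — so d_o2 = −23.88 cm.
Lens 2: 1/d_i2 = 1/f₂ − 1/d_o2 = 1/(37.0) − 1/(-23.88) = 0.06890, so d_i2 = 14.5 cm.
The final image is real, 14.5 cm to the right of lens 2 (overall magnification ≈ -0.10).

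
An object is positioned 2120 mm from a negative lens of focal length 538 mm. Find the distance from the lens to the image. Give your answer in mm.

429 mm

For a negative lens, f = -538 mm.
Lens equation: 1/v = 1/f − 1/u = 1/(-538.0) − 1/(2120) = -0.001859 − 0.0004717 = -0.002330, so v = -429 mm.
The image is virtual, upright and reduced, on the same side as the object.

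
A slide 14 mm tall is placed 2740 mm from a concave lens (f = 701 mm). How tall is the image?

2.85 mm

For a concave lens, f = -701 mm.
1/d_i = 1/f − 1/d_o = 1/(-701.0) − 1/(2740) = -0.001791, so d_i = -558.2 mm.
m = −d_i/d_o = +0.2037.
|h_i| = |m|·h_o = 0.2037 × 14 = 2.85 mm. The image is virtual, upright and reduced, on the same side as the object.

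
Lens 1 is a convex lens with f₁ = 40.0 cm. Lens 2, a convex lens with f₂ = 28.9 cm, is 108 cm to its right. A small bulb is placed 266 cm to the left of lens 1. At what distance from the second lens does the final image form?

55.0 cm

Lens 1: 1/d_i1 = 1/f₁ − 1/d_o1 = 1/(40.0) − 1/(266) = 0.02124, so d_i1 = 47.08 cm.
The intermediate image is 47.08 cm to the right of lens 1, which is 108 − (47.08) = 60.92 cm to the left of lens 2, so d_o2 = +60.92 cm.
Lens 2: 1/d_i2 = 1/f₂ − 1/d_o2 = 1/(28.9) − 1/(60.92) = 0.01819, so d_i2 = 55.0 cm.
The final image is real, 55.0 cm to the right of lens 2 (overall magnification ≈ 0.16).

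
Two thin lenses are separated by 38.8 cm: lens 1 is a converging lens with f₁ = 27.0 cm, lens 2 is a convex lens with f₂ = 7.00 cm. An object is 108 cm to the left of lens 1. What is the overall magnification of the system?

m = -0.556

Lens 1: 1/d_i1 = 1/(27.0) − 1/(108) = 0.02778, so d_i1 = 36.00 cm; m₁ = −d_i1/d_o1 = -0.3333.
d_o2 = 38.8 − (36.00) = 2.800 cm.
Lens 2: 1/d_i2 = 1/(7.00) − 1/(2.800) = -0.2143, so d_i2 = -4.667 cm; m₂ = −d_i2/d_o2 = +1.667.
m = m₁·m₂ = (-0.3333)(+1.667) = -0.556.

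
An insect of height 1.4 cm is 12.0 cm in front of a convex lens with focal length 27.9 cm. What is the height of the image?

1/d_i = 1/f − 1/d_o = 1/(27.90) − 1/(12.0) = -0.04749, so d_i = -21.06 cm.
m = −d_i/d_o = +1.755.
|h_i| = |m|·h_o = 1.755 × 1.4 = 2.46 cm. The image is virtual, upright and enlarged, on the same side as the object.

2.46 cm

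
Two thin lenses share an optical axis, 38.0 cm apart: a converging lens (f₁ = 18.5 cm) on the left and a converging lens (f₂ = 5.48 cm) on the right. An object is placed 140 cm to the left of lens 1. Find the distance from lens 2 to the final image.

8.16 cm

Lens 1: 1/d_i1 = 1/f₁ − 1/d_o1 = 1/(18.5) − 1/(140) = 0.04691, so d_i1 = 21.32 cm.
The intermediate image is 21.32 cm to the right of lens 1, which is 38.0 − (21.32) = 16.68 cm to the left of lens 2, so d_o2 = +16.68 cm.
Lens 2: 1/d_i2 = 1/f₂ − 1/d_o2 = 1/(5.48) − 1/(16.68) = 0.1225, so d_i2 = 8.16 cm.
The final image is real, 8.16 cm to the right of lens 2 (overall magnification ≈ 0.074).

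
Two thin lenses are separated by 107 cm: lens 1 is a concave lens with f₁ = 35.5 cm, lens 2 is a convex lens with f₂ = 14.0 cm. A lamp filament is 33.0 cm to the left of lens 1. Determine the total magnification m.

m = -0.0659

f₁ = −35.5 cm (diverging).
Lens 1: 1/d_i1 = 1/(-35.5) − 1/(33.0) = -0.05847, so d_i1 = -17.10 cm; m₁ = −d_i1/d_o1 = +0.5182.
d_o2 = 107 − (-17.10) = 124.1 cm.
Lens 2: 1/d_i2 = 1/(14.0) − 1/(124.1) = 0.06337, so d_i2 = 15.78 cm; m₂ = −d_i2/d_o2 = -0.1272.
m = m₁·m₂ = (+0.5182)(-0.1272) = -0.0659.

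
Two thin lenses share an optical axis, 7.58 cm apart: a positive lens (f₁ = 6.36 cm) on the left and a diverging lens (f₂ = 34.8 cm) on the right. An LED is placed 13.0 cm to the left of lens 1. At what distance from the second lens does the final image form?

5.66 cm

Lens 1: 1/d_i1 = 1/f₁ − 1/d_o1 = 1/(6.36) − 1/(13.0) = 0.08031, so d_i1 = 12.45 cm.
The intermediate image is 12.45 cm to the right of lens 1, which lies 4.870 cm to the right of lens 2 — a virtual object — so d_o2 = −4.870 cm.
Lens 2 is diverging, so f₂ = −34.8 cm.
Lens 2: 1/d_i2 = 1/f₂ − 1/d_o2 = 1/(-34.8) − 1/(-4.870) = 0.1766, so d_i2 = 5.66 cm.
The final image is real, 5.66 cm to the right of lens 2 (overall magnification ≈ -1.1).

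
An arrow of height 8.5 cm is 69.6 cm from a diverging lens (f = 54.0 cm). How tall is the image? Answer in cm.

3.71 cm

For a diverging lens, f = -54.0 cm.
1/d_i = 1/f − 1/d_o = 1/(-54.00) − 1/(69.6) = -0.03289, so d_i = -30.41 cm.
m = −d_i/d_o = +0.4369.
|h_i| = |m|·h_o = 0.4369 × 8.5 = 3.71 cm. The image is virtual, upright and reduced, on the same side as the object.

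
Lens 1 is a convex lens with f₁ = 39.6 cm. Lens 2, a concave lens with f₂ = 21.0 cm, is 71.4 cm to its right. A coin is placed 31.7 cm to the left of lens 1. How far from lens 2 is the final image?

19.2 cm

Lens 1: 1/d_i1 = 1/f₁ − 1/d_o1 = 1/(39.6) − 1/(31.7) = -0.006293, so d_i1 = -158.9 cm.
The intermediate image is 158.9 cm to the left of lens 1 (virtual), which is 71.4 − (-158.9) = 230.3 cm to the left of lens 2, so d_o2 = +230.3 cm.
Lens 2 is diverging, so f₂ = −21.0 cm.
Lens 2: 1/d_i2 = 1/f₂ − 1/d_o2 = 1/(-21.0) − 1/(230.3) = -0.05196, so d_i2 = -19.2 cm.
The final image is virtual, 19.2 cm to the left of lens 2 (overall magnification ≈ 0.42).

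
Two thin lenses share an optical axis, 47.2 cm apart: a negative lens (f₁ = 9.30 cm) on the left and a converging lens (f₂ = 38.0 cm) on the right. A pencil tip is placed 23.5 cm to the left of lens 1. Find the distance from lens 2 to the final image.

129 cm

Lens 1 is diverging, so f₁ = −9.30 cm.
Lens 1: 1/d_i1 = 1/f₁ − 1/d_o1 = 1/(-9.30) − 1/(23.5) = -0.1501, so d_i1 = -6.663 cm.
The intermediate image is 6.663 cm to the left of lens 1 (virtual), which is 47.2 − (-6.663) = 53.86 cm to the left of lens 2, so d_o2 = +53.86 cm.
Lens 2: 1/d_i2 = 1/f₂ − 1/d_o2 = 1/(38.0) − 1/(53.86) = 0.007749, so d_i2 = 129 cm.
The final image is real, 129 cm to the right of lens 2 (overall magnification ≈ -0.68).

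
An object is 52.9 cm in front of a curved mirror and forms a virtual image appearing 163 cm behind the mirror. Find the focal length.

f = 78.3 cm (concave)

Virtual image ⇒ d_i = −163 cm.
1/f = 1/d_o + 1/d_i = 1/(52.9) + 1/(-163) = 0.01277, so f = 78.3 cm.
Since f is positive, the curved mirror is concave.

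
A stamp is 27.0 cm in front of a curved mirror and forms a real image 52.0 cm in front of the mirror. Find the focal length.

Real image ⇒ d_i = +52.0 cm.
1/f = 1/d_o + 1/d_i = 1/(27.0) + 1/(52.0) = 0.05627, so f = 17.8 cm.
Since f is positive, the curved mirror is concave.

f = 17.8 cm (concave)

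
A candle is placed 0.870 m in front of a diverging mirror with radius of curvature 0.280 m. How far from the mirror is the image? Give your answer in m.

0.121 m

f = R/2 = 0.280/2 = 0.1400 m; for a diverging mirror, f = -0.1400 m.
Mirror equation: 1/s_i = 1/f − 1/s_o = 1/(-0.1400) − 1/(0.870) = -7.143 − 1.149 = -8.292, so s_i = -0.121 m.
The image is virtual, upright and reduced, behind the mirror.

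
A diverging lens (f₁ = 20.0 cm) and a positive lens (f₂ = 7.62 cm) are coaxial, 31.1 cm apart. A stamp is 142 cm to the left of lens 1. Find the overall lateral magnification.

m = -0.0229

f₁ = −20.0 cm (diverging).
Lens 1: 1/d_i1 = 1/(-20.0) − 1/(142) = -0.05704, so d_i1 = -17.53 cm; m₁ = −d_i1/d_o1 = +0.1235.
d_o2 = 31.1 − (-17.53) = 48.63 cm.
Lens 2: 1/d_i2 = 1/(7.62) − 1/(48.63) = 0.1107, so d_i2 = 9.036 cm; m₂ = −d_i2/d_o2 = -0.1858.
m = m₁·m₂ = (+0.1235)(-0.1858) = -0.0229.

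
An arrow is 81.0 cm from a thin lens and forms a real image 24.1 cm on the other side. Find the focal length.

Real image ⇒ d_i = +24.1 cm.
1/f = 1/d_o + 1/d_i = 1/(81.0) + 1/(24.1) = 0.05384, so f = 18.6 cm.
Since f is positive, the thin lens is converging.

f = 18.6 cm (converging)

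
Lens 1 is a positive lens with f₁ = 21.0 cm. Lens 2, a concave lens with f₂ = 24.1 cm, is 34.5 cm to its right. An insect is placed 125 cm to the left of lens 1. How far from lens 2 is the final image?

Lens 1: 1/d_i1 = 1/f₁ − 1/d_o1 = 1/(21.0) − 1/(125) = 0.03962, so d_i1 = 25.24 cm.
The intermediate image is 25.24 cm to the right of lens 1, which is 34.5 − (25.24) = 9.260 cm to the left of lens 2, so d_o2 = +9.260 cm.
Lens 2 is diverging, so f₂ = −24.1 cm.
Lens 2: 1/d_i2 = 1/f₂ − 1/d_o2 = 1/(-24.1) − 1/(9.260) = -0.1495, so d_i2 = -6.69 cm.
The final image is virtual, 6.69 cm to the left of lens 2 (overall magnification ≈ -0.15).

6.69 cm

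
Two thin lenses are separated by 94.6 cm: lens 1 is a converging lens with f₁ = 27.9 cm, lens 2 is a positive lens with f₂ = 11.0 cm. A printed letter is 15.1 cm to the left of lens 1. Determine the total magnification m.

Lens 1: 1/d_i1 = 1/(27.9) − 1/(15.1) = -0.03038, so d_i1 = -32.91 cm; m₁ = −d_i1/d_o1 = +2.179.
d_o2 = 94.6 − (-32.91) = 127.5 cm.
Lens 2: 1/d_i2 = 1/(11.0) − 1/(127.5) = 0.08307, so d_i2 = 12.04 cm; m₂ = −d_i2/d_o2 = -0.09442.
m = m₁·m₂ = (+2.179)(-0.09442) = -0.206.

m = -0.206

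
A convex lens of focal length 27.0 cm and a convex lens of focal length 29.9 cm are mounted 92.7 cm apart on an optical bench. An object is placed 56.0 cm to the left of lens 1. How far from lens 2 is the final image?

Lens 1: 1/d_i1 = 1/f₁ − 1/d_o1 = 1/(27.0) − 1/(56.0) = 0.01918, so d_i1 = 52.14 cm.
The intermediate image is 52.14 cm to the right of lens 1, which is 92.7 − (52.14) = 40.56 cm to the left of lens 2, so d_o2 = +40.56 cm.
Lens 2: 1/d_i2 = 1/f₂ − 1/d_o2 = 1/(29.9) − 1/(40.56) = 0.008790, so d_i2 = 114 cm.
The final image is real, 114 cm to the right of lens 2 (overall magnification ≈ 2.6).

114 cm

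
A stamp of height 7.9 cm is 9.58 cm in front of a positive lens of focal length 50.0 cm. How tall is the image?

9.77 cm

1/d_i = 1/f − 1/d_o = 1/(50.00) − 1/(9.58) = -0.08438, so d_i = -11.85 cm.
m = −d_i/d_o = +1.237.
|h_i| = |m|·h_o = 1.237 × 7.9 = 9.77 cm. The image is virtual, upright and enlarged, on the same side as the object.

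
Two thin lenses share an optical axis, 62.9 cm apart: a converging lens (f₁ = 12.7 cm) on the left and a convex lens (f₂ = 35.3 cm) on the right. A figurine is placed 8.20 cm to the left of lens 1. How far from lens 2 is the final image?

59.9 cm

Lens 1: 1/d_i1 = 1/f₁ − 1/d_o1 = 1/(12.7) − 1/(8.20) = -0.04321, so d_i1 = -23.14 cm.
The intermediate image is 23.14 cm to the left of lens 1 (virtual), which is 62.9 − (-23.14) = 86.04 cm to the left of lens 2, so d_o2 = +86.04 cm.
Lens 2: 1/d_i2 = 1/f₂ − 1/d_o2 = 1/(35.3) − 1/(86.04) = 0.01671, so d_i2 = 59.9 cm.
The final image is real, 59.9 cm to the right of lens 2 (overall magnification ≈ -2.0).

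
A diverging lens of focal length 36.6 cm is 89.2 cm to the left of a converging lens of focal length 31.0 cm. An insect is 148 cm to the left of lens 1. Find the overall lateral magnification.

f₁ = −36.6 cm (diverging).
Lens 1: 1/d_i1 = 1/(-36.6) − 1/(148) = -0.03408, so d_i1 = -29.34 cm; m₁ = −d_i1/d_o1 = +0.1982.
d_o2 = 89.2 − (-29.34) = 118.5 cm.
Lens 2: 1/d_i2 = 1/(31.0) − 1/(118.5) = 0.02382, so d_i2 = 41.98 cm; m₂ = −d_i2/d_o2 = -0.3543.
m = m₁·m₂ = (+0.1982)(-0.3543) = -0.0702.

m = -0.0702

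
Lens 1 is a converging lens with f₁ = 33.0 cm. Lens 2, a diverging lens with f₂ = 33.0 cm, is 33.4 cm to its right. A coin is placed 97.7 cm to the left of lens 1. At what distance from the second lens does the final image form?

Lens 1: 1/d_i1 = 1/f₁ − 1/d_o1 = 1/(33.0) − 1/(97.7) = 0.02007, so d_i1 = 49.83 cm.
The intermediate image is 49.83 cm to the right of lens 1, which lies 16.43 cm to the right of lens 2 — a virtual object — so d_o2 = −16.43 cm.
Lens 2 is diverging, so f₂ = −33.0 cm.
Lens 2: 1/d_i2 = 1/f₂ − 1/d_o2 = 1/(-33.0) − 1/(-16.43) = 0.03056, so d_i2 = 32.7 cm.
The final image is real, 32.7 cm to the right of lens 2 (overall magnification ≈ -1.0).

32.7 cm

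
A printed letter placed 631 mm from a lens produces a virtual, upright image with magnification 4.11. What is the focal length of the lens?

m = −d_i/d_o ⇒ d_i = −m·d_o = −(+4.11)·(631) = -2593 mm.
1/f = 1/d_o + 1/d_i = 1/(631) + 1/(-2593) = 0.001199, so f = 834 mm.
Since f is positive, the lens is converging.

f = 834 mm (converging)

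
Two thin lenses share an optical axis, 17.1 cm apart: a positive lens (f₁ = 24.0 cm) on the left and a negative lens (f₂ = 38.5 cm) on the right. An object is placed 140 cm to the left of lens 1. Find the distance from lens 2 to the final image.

Lens 1: 1/d_i1 = 1/f₁ − 1/d_o1 = 1/(24.0) − 1/(140) = 0.03452, so d_i1 = 28.97 cm.
The intermediate image is 28.97 cm to the right of lens 1, which lies 11.87 cm to the right of lens 2 — a virtual object — so d_o2 = −11.87 cm.
Lens 2 is diverging, so f₂ = −38.5 cm.
Lens 2: 1/d_i2 = 1/f₂ − 1/d_o2 = 1/(-38.5) − 1/(-11.87) = 0.05827, so d_i2 = 17.2 cm.
The final image is real, 17.2 cm to the right of lens 2 (overall magnification ≈ -0.30).

17.2 cm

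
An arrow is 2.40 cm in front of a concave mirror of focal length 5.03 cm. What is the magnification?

m = +1.91

1/d_i = 1/f − 1/d_o = 1/(5.030) − 1/(2.40) = -0.2179, so d_i = -4.590 cm.
m = −d_i/d_o = −(-4.590)/(2.40) = +1.91.
The image is virtual, upright and enlarged, behind the mirror.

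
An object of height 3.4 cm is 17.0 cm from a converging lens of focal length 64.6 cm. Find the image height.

1/d_i = 1/f − 1/d_o = 1/(64.60) − 1/(17.0) = -0.04334, so d_i = -23.07 cm.
m = −d_i/d_o = +1.357.
|h_i| = |m|·h_o = 1.357 × 3.4 = 4.61 cm. The image is virtual, upright and enlarged, on the same side as the object.

4.61 cm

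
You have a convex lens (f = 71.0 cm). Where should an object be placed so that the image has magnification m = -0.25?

355 cm

m = −d_i/d_o ⇒ d_i = −m·d_o.
1/f = 1/d_o + 1/d_i = 1/d_o − 1/(m·d_o) = (1 − 1/m)/d_o, so d_o = f(1 − 1/m) = (71.00)(1 − 1/(-0.25)) = 355 cm.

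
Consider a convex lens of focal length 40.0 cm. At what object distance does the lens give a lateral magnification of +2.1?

21.0 cm

m = −d_i/d_o ⇒ d_i = −m·d_o.
1/f = 1/d_o + 1/d_i = 1/d_o − 1/(m·d_o) = (1 − 1/m)/d_o, so d_o = f(1 − 1/m) = (40.00)(1 − 1/(+2.1)) = 21.0 cm.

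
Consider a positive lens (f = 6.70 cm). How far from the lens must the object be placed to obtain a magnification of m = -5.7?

7.88 cm

m = −d_i/d_o ⇒ d_i = −m·d_o.
1/f = 1/d_o + 1/d_i = 1/d_o − 1/(m·d_o) = (1 − 1/m)/d_o, so d_o = f(1 − 1/m) = (6.700)(1 − 1/(-5.7)) = 7.88 cm.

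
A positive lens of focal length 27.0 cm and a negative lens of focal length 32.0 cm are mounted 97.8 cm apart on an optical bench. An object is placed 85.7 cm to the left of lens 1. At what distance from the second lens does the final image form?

20.7 cm

Lens 1: 1/d_i1 = 1/f₁ − 1/d_o1 = 1/(27.0) − 1/(85.7) = 0.02537, so d_i1 = 39.42 cm.
The intermediate image is 39.42 cm to the right of lens 1, which is 97.8 − (39.42) = 58.38 cm to the left of lens 2, so d_o2 = +58.38 cm.
Lens 2 is diverging, so f₂ = −32.0 cm.
Lens 2: 1/d_i2 = 1/f₂ − 1/d_o2 = 1/(-32.0) − 1/(58.38) = -0.04838, so d_i2 = -20.7 cm.
The final image is virtual, 20.7 cm to the left of lens 2 (overall magnification ≈ -0.16).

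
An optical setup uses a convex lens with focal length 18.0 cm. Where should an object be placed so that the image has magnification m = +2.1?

m = −d_i/d_o ⇒ d_i = −m·d_o.
1/f = 1/d_o + 1/d_i = 1/d_o − 1/(m·d_o) = (1 − 1/m)/d_o, so d_o = f(1 − 1/m) = (18.00)(1 − 1/(+2.1)) = 9.43 cm.

9.43 cm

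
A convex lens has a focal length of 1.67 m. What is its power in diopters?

P = 1/f = 1/(1.67 m) = +0.599 D.

P = +0.599 D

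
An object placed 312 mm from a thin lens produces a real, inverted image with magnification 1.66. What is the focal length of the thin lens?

m = −d_i/d_o ⇒ d_i = −m·d_o = −(-1.66)·(312) = 517.9 mm.
1/f = 1/d_o + 1/d_i = 1/(312) + 1/(517.9) = 0.005136, so f = 195 mm.
Since f is positive, the thin lens is converging.

f = 195 mm (converging)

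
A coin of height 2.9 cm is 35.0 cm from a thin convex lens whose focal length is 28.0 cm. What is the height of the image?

11.6 cm

1/d_i = 1/f − 1/d_o = 1/(28.00) − 1/(35.0) = 0.007143, so d_i = 140.0 cm.
m = −d_i/d_o = -4.000.
|h_i| = |m|·h_o = 4.000 × 2.9 = 11.6 cm. The image is real, inverted and enlarged, on the far side of the lens.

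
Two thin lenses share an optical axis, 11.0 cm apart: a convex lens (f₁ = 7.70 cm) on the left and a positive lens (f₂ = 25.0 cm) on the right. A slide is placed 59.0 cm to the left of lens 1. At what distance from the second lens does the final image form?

Lens 1: 1/d_i1 = 1/f₁ − 1/d_o1 = 1/(7.70) − 1/(59.0) = 0.1129, so d_i1 = 8.856 cm.
The intermediate image is 8.856 cm to the right of lens 1, which is 11.0 − (8.856) = 2.144 cm to the left of lens 2, so d_o2 = +2.144 cm.
Lens 2: 1/d_i2 = 1/f₂ − 1/d_o2 = 1/(25.0) − 1/(2.144) = -0.4264, so d_i2 = -2.35 cm.
The final image is virtual, 2.35 cm to the left of lens 2 (overall magnification ≈ -0.16).

2.35 cm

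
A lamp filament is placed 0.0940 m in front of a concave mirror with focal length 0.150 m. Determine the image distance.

0.252 m

Mirror equation: 1/s_i = 1/f − 1/s_o = 1/(0.1500) − 1/(0.0940) = 6.667 − 10.64 = -3.972, so s_i = -0.252 m.
The image is virtual, upright and enlarged, behind the mirror.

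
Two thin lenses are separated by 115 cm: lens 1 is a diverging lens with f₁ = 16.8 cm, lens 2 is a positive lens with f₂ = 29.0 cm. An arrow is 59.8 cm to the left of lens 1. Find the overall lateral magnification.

m = -0.0642

f₁ = −16.8 cm (diverging).
Lens 1: 1/d_i1 = 1/(-16.8) − 1/(59.8) = -0.07625, so d_i1 = -13.12 cm; m₁ = −d_i1/d_o1 = +0.2194.
d_o2 = 115 − (-13.12) = 128.1 cm.
Lens 2: 1/d_i2 = 1/(29.0) − 1/(128.1) = 0.02668, so d_i2 = 37.49 cm; m₂ = −d_i2/d_o2 = -0.2926.
m = m₁·m₂ = (+0.2194)(-0.2926) = -0.0642.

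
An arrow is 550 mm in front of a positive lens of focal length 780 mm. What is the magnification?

1/d_i = 1/f − 1/d_o = 1/(780.0) − 1/(550) = -0.0005361, so d_i = -1865 mm.
m = −d_i/d_o = −(-1865)/(550) = +3.39.
The image is virtual, upright and enlarged, on the same side as the object.

m = +3.39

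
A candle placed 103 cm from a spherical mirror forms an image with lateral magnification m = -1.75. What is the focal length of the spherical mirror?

f = 65.5 cm (concave)

m = −d_i/d_o ⇒ d_i = −m·d_o = −(-1.75)·(103) = 180.2 cm.
1/f = 1/d_o + 1/d_i = 1/(103) + 1/(180.2) = 0.01526, so f = 65.5 cm.
Since f is positive, the spherical mirror is concave.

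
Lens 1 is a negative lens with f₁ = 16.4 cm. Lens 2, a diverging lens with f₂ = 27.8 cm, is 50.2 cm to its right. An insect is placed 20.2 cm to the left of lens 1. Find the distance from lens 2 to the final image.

Lens 1 is diverging, so f₁ = −16.4 cm.
Lens 1: 1/d_i1 = 1/f₁ − 1/d_o1 = 1/(-16.4) − 1/(20.2) = -0.1105, so d_i1 = -9.051 cm.
The intermediate image is 9.051 cm to the left of lens 1 (virtual), which is 50.2 − (-9.051) = 59.25 cm to the left of lens 2, so d_o2 = +59.25 cm.
Lens 2 is diverging, so f₂ = −27.8 cm.
Lens 2: 1/d_i2 = 1/f₂ − 1/d_o2 = 1/(-27.8) − 1/(59.25) = -0.05285, so d_i2 = -18.9 cm.
The final image is virtual, 18.9 cm to the left of lens 2 (overall magnification ≈ 0.14).

18.9 cm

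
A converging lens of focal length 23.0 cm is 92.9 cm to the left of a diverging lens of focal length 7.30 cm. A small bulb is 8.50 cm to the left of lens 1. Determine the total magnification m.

m = +0.102

Lens 1: 1/d_i1 = 1/(23.0) − 1/(8.50) = -0.07417, so d_i1 = -13.48 cm; m₁ = −d_i1/d_o1 = +1.586.
d_o2 = 92.9 − (-13.48) = 106.4 cm.
f₂ = −7.30 cm (diverging).
Lens 2: 1/d_i2 = 1/(-7.30) − 1/(106.4) = -0.1464, so d_i2 = -6.831 cm; m₂ = −d_i2/d_o2 = +0.06420.
m = m₁·m₂ = (+1.586)(+0.06420) = +0.102.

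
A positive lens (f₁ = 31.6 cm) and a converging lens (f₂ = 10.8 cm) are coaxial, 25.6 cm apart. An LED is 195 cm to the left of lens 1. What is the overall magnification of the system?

Lens 1: 1/d_i1 = 1/(31.6) − 1/(195) = 0.02652, so d_i1 = 37.71 cm; m₁ = −d_i1/d_o1 = -0.1934.
d_o2 = 25.6 − (37.71) = -12.11 cm (virtual object).
Lens 2: 1/d_i2 = 1/(10.8) − 1/(-12.11) = 0.1752, so d_i2 = 5.709 cm; m₂ = −d_i2/d_o2 = +0.4714.
m = m₁·m₂ = (-0.1934)(+0.4714) = -0.0912.

m = -0.0912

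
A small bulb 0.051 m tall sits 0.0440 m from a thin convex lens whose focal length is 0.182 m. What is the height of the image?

1/d_i = 1/f − 1/d_o = 1/(0.1820) − 1/(0.0440) = -17.23, so d_i = -0.05803 m.
m = −d_i/d_o = +1.319.
|h_i| = |m|·h_o = 1.319 × 0.051 = 0.0673 m. The image is virtual, upright and enlarged, on the same side as the object.

0.0673 m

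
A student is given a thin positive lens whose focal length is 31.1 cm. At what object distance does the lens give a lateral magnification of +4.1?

23.5 cm

m = −d_i/d_o ⇒ d_i = −m·d_o.
1/f = 1/d_o + 1/d_i = 1/d_o − 1/(m·d_o) = (1 − 1/m)/d_o, so d_o = f(1 − 1/m) = (31.10)(1 − 1/(+4.1)) = 23.5 cm.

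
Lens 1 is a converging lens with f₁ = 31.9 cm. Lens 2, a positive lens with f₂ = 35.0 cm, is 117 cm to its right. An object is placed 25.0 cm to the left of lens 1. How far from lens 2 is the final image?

Lens 1: 1/d_i1 = 1/f₁ − 1/d_o1 = 1/(31.9) − 1/(25.0) = -0.008652, so d_i1 = -115.6 cm.
The intermediate image is 115.6 cm to the left of lens 1 (virtual), which is 117 − (-115.6) = 232.6 cm to the left of lens 2, so d_o2 = +232.6 cm.
Lens 2: 1/d_i2 = 1/f₂ − 1/d_o2 = 1/(35.0) − 1/(232.6) = 0.02427, so d_i2 = 41.2 cm.
The final image is real, 41.2 cm to the right of lens 2 (overall magnification ≈ -0.82).

41.2 cm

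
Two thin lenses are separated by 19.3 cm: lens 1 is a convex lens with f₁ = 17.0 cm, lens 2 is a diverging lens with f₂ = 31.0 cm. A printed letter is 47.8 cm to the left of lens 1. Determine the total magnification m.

Lens 1: 1/d_i1 = 1/(17.0) − 1/(47.8) = 0.03790, so d_i1 = 26.38 cm; m₁ = −d_i1/d_o1 = -0.5519.
d_o2 = 19.3 − (26.38) = -7.080 cm (virtual object).
f₂ = −31.0 cm (diverging).
Lens 2: 1/d_i2 = 1/(-31.0) − 1/(-7.080) = 0.1090, so d_i2 = 9.176 cm; m₂ = −d_i2/d_o2 = +1.296.
m = m₁·m₂ = (-0.5519)(+1.296) = -0.715.

m = -0.715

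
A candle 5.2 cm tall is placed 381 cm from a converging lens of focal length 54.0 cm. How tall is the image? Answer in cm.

0.859 cm

1/d_i = 1/f − 1/d_o = 1/(54.00) − 1/(381) = 0.01589, so d_i = 62.92 cm.
m = −d_i/d_o = -0.1651.
|h_i| = |m|·h_o = 0.1651 × 5.2 = 0.859 cm. The image is real, inverted and reduced, on the far side of the lens.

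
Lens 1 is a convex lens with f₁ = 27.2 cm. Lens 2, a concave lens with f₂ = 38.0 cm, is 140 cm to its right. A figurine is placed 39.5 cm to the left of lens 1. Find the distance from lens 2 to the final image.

Lens 1: 1/d_i1 = 1/f₁ − 1/d_o1 = 1/(27.2) − 1/(39.5) = 0.01145, so d_i1 = 87.35 cm.
The intermediate image is 87.35 cm to the right of lens 1, which is 140 − (87.35) = 52.65 cm to the left of lens 2, so d_o2 = +52.65 cm.
Lens 2 is diverging, so f₂ = −38.0 cm.
Lens 2: 1/d_i2 = 1/f₂ − 1/d_o2 = 1/(-38.0) − 1/(52.65) = -0.04531, so d_i2 = -22.1 cm.
The final image is virtual, 22.1 cm to the left of lens 2 (overall magnification ≈ -0.93).

22.1 cm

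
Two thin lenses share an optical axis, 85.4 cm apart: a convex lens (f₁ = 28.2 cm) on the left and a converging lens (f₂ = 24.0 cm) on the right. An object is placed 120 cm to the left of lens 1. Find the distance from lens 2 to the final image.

47.5 cm

Lens 1: 1/d_i1 = 1/f₁ − 1/d_o1 = 1/(28.2) − 1/(120) = 0.02713, so d_i1 = 36.86 cm.
The intermediate image is 36.86 cm to the right of lens 1, which is 85.4 − (36.86) = 48.54 cm to the left of lens 2, so d_o2 = +48.54 cm.
Lens 2: 1/d_i2 = 1/f₂ − 1/d_o2 = 1/(24.0) − 1/(48.54) = 0.02107, so d_i2 = 47.5 cm.
The final image is real, 47.5 cm to the right of lens 2 (overall magnification ≈ 0.30).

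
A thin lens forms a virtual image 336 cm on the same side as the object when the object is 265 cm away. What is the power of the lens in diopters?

P = +0.0797 D

Virtual image ⇒ d_i = −336 cm.
1/f = 1/d_o + 1/d_i = 1/(265) + 1/(-336) = 0.0007974 cm⁻¹.
f = 1254 cm = 12.54 m, so P = 1/f = +0.0797 D.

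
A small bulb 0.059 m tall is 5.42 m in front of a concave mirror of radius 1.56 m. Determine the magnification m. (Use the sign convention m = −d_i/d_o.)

f = R/2 = 1.56/2 = 0.7800 m.
1/d_i = 1/f − 1/d_o = 1/(0.7800) − 1/(5.42) = 1.098, so d_i = 0.9111 m.
m = −d_i/d_o = −(0.9111)/(5.42) = -0.168.
The image is real, inverted and reduced, in front of the mirror.

m = -0.168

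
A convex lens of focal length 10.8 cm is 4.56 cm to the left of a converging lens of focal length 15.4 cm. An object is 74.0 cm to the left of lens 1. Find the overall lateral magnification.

Lens 1: 1/d_i1 = 1/(10.8) − 1/(74.0) = 0.07908, so d_i1 = 12.65 cm; m₁ = −d_i1/d_o1 = -0.1709.
d_o2 = 4.56 − (12.65) = -8.090 cm (virtual object).
Lens 2: 1/d_i2 = 1/(15.4) − 1/(-8.090) = 0.1885, so d_i2 = 5.304 cm; m₂ = −d_i2/d_o2 = +0.6556.
m = m₁·m₂ = (-0.1709)(+0.6556) = -0.112.

m = -0.112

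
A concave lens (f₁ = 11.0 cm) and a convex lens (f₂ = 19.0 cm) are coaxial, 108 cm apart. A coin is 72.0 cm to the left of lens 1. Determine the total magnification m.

f₁ = −11.0 cm (diverging).
Lens 1: 1/d_i1 = 1/(-11.0) − 1/(72.0) = -0.1048, so d_i1 = -9.542 cm; m₁ = −d_i1/d_o1 = +0.1325.
d_o2 = 108 − (-9.542) = 117.5 cm.
Lens 2: 1/d_i2 = 1/(19.0) − 1/(117.5) = 0.04412, so d_i2 = 22.66 cm; m₂ = −d_i2/d_o2 = -0.1929.
m = m₁·m₂ = (+0.1325)(-0.1929) = -0.0256.

m = -0.0256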